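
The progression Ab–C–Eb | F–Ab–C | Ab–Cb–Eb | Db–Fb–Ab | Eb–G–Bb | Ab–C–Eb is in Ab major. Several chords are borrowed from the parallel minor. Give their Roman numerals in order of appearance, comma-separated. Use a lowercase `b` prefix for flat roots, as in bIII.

In Ab major the diatonic chords are Ab, Bbm, Cm, Db, Eb, Fm, Gdim. Ab–C–Eb = Ab, F–Ab–C = Fm and Eb–G–Bb = Eb all belong to that set. Ab–Cb–Eb doesn't fit — on degree 1 Ab major would have Ab (I). Abm is the degree-1 chord of Ab minor, so it is the borrowed i. Db–Fb–Ab is not: scale degree 4 in Ab major carries Db (IV). In Ab minor the chord on that degree is Dbm, so here it functions as iv, borrowed from the parallel minor.

i, iv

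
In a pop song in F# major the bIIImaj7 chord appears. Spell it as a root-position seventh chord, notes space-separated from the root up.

bIIImaj7 is built on the lowered scale degree 3. In F# major degree 3 is A#; lowered it becomes A. In F# minor the chord on A is A–C#–E–G#.

A C# E G#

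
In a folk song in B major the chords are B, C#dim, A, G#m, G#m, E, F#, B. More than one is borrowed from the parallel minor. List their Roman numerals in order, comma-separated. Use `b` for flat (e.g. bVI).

B major has the diatonic set B, C#m, D#m, E, F#, G#m, A#dim. Of the given chords, B, G#m, E and F# are diatonic. C#dim (C#–E–G) is not: scale degree 2 in B major carries C#m (ii). In B minor the chord on that degree is C#dim, so here it functions as ii°, borrowed from the parallel minor. But A (A–C#–E) is foreign: the diatonic vii° on degree 7 is A#dim, whereas A comes from B minor. It is labeled bVII.

ii°, bVII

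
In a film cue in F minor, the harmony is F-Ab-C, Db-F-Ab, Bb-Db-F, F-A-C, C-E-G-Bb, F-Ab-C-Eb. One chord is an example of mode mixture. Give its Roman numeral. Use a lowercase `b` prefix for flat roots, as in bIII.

I

The diatonic triads in F minor (with V from harmonic minor) are Fm, Gdim, Ab, Bbm, C, Db, Eb. Of the given chords, F–Ab–C = Fm, Db–F–Ab = Db, Bb–Db–F = Bbm, C–E–G–Bb = C7 and F–Ab–C–Eb = Fm7 are diatonic. But F–A–C is foreign: the diatonic i on degree 1 is Fm, whereas F comes from F major. It is labeled I.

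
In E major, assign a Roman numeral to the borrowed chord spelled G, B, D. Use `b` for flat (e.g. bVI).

bIII

The root G is the lowered 3rd scale degree — diatonically E major has G# there. Diatonically E major has G#m (iii) on that degree; G–B–D is instead the major chord native to E minor, so it takes the label bIII.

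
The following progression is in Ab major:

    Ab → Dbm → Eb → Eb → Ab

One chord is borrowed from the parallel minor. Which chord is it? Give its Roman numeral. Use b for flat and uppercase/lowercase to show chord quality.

The diatonic triads in Ab major are Ab, Bbm, Cm, Db, Eb, Fm, Gdim. Ab and Eb are both diatonic. But Dbm (Db–Fb–Ab) is foreign: the diatonic IV on degree 4 is Db, whereas Dbm comes from Ab minor. It is labeled iv.

iv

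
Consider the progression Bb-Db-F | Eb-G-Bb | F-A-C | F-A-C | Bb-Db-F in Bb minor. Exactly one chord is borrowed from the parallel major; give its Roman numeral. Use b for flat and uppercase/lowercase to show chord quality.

IV

The diatonic triads in Bb minor (with V from harmonic minor) are Bbm, Cdim, Db, Ebm, F, Gb, Ab. Bb–Db–F = Bbm and F–A–C = F are both diatonic. But Eb–G–Bb is foreign: the diatonic iv on degree 4 is Ebm, whereas Eb comes from Bb major. It is labeled IV.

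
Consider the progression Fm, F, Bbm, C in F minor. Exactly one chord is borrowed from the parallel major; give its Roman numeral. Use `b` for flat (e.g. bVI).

I

F minor has the diatonic set Fm, Gdim, Ab, Bbm, C, Db, Eb (with V from harmonic minor). Fm, Bbm and C are all diatonic. F (F–A–C) doesn't fit — on degree 1 F minor would have Fm (i). F is the degree-1 chord of F major, so it is the borrowed I.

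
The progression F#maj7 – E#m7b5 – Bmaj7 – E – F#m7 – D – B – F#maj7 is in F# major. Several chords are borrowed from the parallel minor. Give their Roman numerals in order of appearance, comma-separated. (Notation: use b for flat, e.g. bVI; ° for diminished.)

bVII, i7, bVI

The diatonic triads in F# major are F#, G#m, A#m, B, C#, D#m, E#dim. Of the given chords, F#maj7, E#m7b5, Bmaj7 and B are diatonic. E (E–G#–B) is not: scale degree 7 in F# major carries E#dim (vii°). In F# minor the chord on that degree is E, so here it functions as bVII, borrowed from the parallel minor. But F#m7 (F#–A–C#–E) is foreign: the diatonic I on degree 1 is F#, whereas F#m7 comes from F# minor. It is labeled i7. D (D–F#–A) doesn't fit — on degree 6 F# major would have D#m (vi). D is the degree-6 chord of F# minor, so it is the borrowed bVI.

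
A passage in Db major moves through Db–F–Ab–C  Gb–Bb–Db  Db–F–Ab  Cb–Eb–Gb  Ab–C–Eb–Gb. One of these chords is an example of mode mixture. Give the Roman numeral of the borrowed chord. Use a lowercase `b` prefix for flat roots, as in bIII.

The diatonic triads in Db major are Db, Ebm, Fm, Gb, Ab, Bbm, Cdim. Db–F–Ab–C = Dbmaj7, Gb–Bb–Db = Gb, Db–F–Ab = Db and Ab–C–Eb–Gb = Ab7 are all diatonic. But Cb–Eb–Gb is foreign: the diatonic vii° on degree 7 is Cdim, whereas Cb comes from Db minor. It is labeled bVII.

bVII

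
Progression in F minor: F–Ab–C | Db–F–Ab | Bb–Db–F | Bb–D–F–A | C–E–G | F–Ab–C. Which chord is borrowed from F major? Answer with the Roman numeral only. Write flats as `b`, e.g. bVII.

The diatonic triads in F minor (with V from harmonic minor) are Fm, Gdim, Ab, Bbm, C, Db, Eb. F–Ab–C = Fm, Db–F–Ab = Db, Bb–Db–F = Bbm and C–E–G = C all belong to that set. But Bb–D–F–A is foreign: the diatonic iv on degree 4 is Bbm, whereas Bbmaj7 comes from F major. It is labeled IVmaj7.

IVmaj7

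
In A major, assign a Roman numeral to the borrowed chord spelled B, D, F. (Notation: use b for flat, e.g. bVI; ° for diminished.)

ii°

The root B is the diatonic 2nd degree of A major; the borrowing shows in the chord quality. B–D–F is a diminished chord — the form found in A minor, not the diatonic ii (Bm). Borrowed into A major it is written ii°.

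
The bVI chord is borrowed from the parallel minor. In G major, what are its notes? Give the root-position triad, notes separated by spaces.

bVI is built on the lowered scale degree 6. In G major degree 6 is E; lowered it becomes Eb. Stacking thirds in G minor on Eb gives Eb–G–Bb.

Eb G Bb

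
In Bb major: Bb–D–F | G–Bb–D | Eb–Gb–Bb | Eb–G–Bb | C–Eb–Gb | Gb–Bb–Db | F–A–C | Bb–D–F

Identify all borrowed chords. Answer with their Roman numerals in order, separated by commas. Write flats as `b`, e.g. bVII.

iv, ii°, bVI

The diatonic triads in Bb major are Bb, Cm, Dm, Eb, F, Gm, Adim. Of the given chords, Bb–D–F = Bb, G–Bb–D = Gm, Eb–G–Bb = Eb and F–A–C = F are diatonic. But Eb–Gb–Bb is foreign: the diatonic IV on degree 4 is Eb, whereas Ebm comes from Bb minor. It is labeled iv. C–Eb–Gb doesn't fit — on degree 2 Bb major would have Cm (ii). Cdim is the degree-2 chord of Bb minor, so it is the borrowed ii°. But Gb–Bb–Db is foreign: the diatonic vi on degree 6 is Gm, whereas Gb comes from Bb minor. It is labeled bVI.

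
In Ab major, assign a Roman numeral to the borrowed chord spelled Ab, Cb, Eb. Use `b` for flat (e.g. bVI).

The root Ab is the diatonic 1st degree of Ab major; the borrowing shows in the chord quality. The diatonic chord on degree 1 would be Ab (I), but Ab–Cb–Eb is the minor chord from Ab minor. As a borrowed chord it is labeled i.

i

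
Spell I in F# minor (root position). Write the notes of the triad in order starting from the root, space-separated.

I is built on scale degree 1, which is F# in both F# minor and its parallel. Building the major chord from the parallel major on F#: F#–A#–C#.

F# A# C#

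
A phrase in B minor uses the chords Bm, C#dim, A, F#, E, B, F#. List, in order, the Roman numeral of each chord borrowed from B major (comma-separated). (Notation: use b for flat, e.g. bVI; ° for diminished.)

B minor has the diatonic set Bm, C#dim, D, Em, F#, G, A (with V from harmonic minor). Bm, C#dim, A and F# all belong to that set. E (E–G#–B) is not: scale degree 4 in B minor carries Em (iv). In B major the chord on that degree is E, so here it functions as IV, borrowed from the parallel major. B (B–D#–F#) doesn't fit — on degree 1 B minor would have Bm (i). B is the degree-1 chord of B major, so it is the borrowed I.

IV, I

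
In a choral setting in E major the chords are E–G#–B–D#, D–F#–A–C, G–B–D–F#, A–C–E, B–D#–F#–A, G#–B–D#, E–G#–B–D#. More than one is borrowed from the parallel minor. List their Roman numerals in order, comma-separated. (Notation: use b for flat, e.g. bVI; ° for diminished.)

E major has the diatonic set E, F#m, G#m, A, B, C#m, D#dim. E–G#–B–D# = Emaj7, B–D#–F#–A = B7 and G#–B–D# = G#m all belong to that set. D–F#–A–C doesn't fit — on degree 7 E major would have D#dim (vii°). D7 is the degree-7 chord of E minor, so it is the borrowed bVII7. G–B–D–F# is not: scale degree 3 in E major carries G#m (iii). In E minor the chord on that degree is Gmaj7, so here it functions as bIIImaj7, borrowed from the parallel minor. A–C–E doesn't fit — on degree 4 E major would have A (IV). Am is the degree-4 chord of E minor, so it is the borrowed iv.

bVII7, bIIImaj7, iv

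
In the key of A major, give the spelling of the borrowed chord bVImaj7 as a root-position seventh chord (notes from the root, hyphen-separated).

The root of bVImaj7 is the lowered 6th degree: F# becomes F. In A minor the chord on F is F–A–C–E.

F-A-C-E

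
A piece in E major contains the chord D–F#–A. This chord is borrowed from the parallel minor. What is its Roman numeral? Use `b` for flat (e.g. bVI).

bVII

The root D is the lowered 7th scale degree — diatonically E major has D# there. Diatonically E major has D#dim (vii°) on that degree; D–F#–A is instead the major chord native to E minor, so it takes the label bVII.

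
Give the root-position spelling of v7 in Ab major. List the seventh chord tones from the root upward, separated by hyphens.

The root, Eb, is scale degree 5 — the same note in Ab major and Ab minor; only the chord quality changes. Stacking thirds in Ab minor on Eb gives Eb–Gb–Bb–Db.

Eb-Gb-Bb-Db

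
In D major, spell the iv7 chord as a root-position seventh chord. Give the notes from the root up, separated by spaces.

iv7 is built on scale degree 4, which is G in both D major and its parallel. In D minor the chord on G is G–Bb–D–F.

G Bb D F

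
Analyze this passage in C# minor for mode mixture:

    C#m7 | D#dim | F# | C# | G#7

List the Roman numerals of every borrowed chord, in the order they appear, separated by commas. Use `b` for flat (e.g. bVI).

IV, I

C# minor has the diatonic set C#m, D#dim, E, F#m, G#, A, B (with V from harmonic minor). Of the given chords, C#m7, D#dim and G#7 are diatonic. F# (F#–A#–C#) is not: scale degree 4 in C# minor carries F#m (iv). In C# major the chord on that degree is F#, so here it functions as IV, borrowed from the parallel major. C# (C#–E#–G#) is not: scale degree 1 in C# minor carries C#m (i). In C# major the chord on that degree is C#, so here it functions as I, borrowed from the parallel major.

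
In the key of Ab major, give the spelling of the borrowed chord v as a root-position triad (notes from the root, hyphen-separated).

v is built on scale degree 5, which is Eb in both Ab major and its parallel. In Ab minor the chord on Eb is Eb–Gb–Bb.

Eb-Gb-Bb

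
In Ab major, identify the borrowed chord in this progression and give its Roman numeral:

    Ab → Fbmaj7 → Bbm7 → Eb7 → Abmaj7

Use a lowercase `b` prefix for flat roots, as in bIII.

bVImaj7

Ab major has the diatonic set Ab, Bbm, Cm, Db, Eb, Fm, Gdim. Ab, Bbm7, Eb7 and Abmaj7 all belong to that set. Fbmaj7 (Fb–Ab–Cb–Eb) doesn't fit — on degree 6 Ab major would have Fm (vi). Fbmaj7 is the degree-6 chord of Ab minor, so it is the borrowed bVImaj7.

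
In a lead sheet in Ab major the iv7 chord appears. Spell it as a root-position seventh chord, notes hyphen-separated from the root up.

iv7 is built on scale degree 4, which is Db in both Ab major and its parallel. In Ab minor the chord on Db is Db–Fb–Ab–Cb.

Db-Fb-Ab-Cb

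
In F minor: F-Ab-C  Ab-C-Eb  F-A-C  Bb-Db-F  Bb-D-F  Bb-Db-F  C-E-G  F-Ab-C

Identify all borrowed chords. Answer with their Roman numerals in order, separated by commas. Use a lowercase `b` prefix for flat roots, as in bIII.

The diatonic triads in F minor (with V from harmonic minor) are Fm, Gdim, Ab, Bbm, C, Db, Eb. Of the given chords, F–Ab–C = Fm, Ab–C–Eb = Ab, Bb–Db–F = Bbm and C–E–G = C are diatonic. But F–A–C is foreign: the diatonic i on degree 1 is Fm, whereas F comes from F major. It is labeled I. Bb–D–F doesn't fit — on degree 4 F minor would have Bbm (iv). Bb is the degree-4 chord of F major, so it is the borrowed IV.

I, IV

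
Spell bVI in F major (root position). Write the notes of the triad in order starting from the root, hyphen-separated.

Scale degree 6 in F major is D. bVI uses the lowered form, Db, taken from F minor. Stacking thirds in F minor on Db gives Db–F–Ab.

Db-F-Ab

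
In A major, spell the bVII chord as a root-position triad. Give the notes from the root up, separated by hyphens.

The root of bVII is the lowered 7th degree: G# becomes G. In A minor the chord on G is G–B–D.

G-B-D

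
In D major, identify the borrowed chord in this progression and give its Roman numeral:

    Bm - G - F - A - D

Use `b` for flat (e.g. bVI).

D major has the diatonic set D, Em, F#m, G, A, Bm, C#dim. Bm, G, A and D all belong to that set. But F (F–A–C) is foreign: the diatonic iii on degree 3 is F#m, whereas F comes from D minor. It is labeled bIII.

bIII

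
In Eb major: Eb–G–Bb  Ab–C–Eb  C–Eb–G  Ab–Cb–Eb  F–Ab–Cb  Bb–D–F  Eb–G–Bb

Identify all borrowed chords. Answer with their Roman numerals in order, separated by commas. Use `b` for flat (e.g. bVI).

In Eb major the diatonic chords are Eb, Fm, Gm, Ab, Bb, Cm, Ddim. Of the given chords, Eb–G–Bb = Eb, Ab–C–Eb = Ab, C–Eb–G = Cm and Bb–D–F = Bb are diatonic. Ab–Cb–Eb is not: scale degree 4 in Eb major carries Ab (IV). In Eb minor the chord on that degree is Abm, so here it functions as iv, borrowed from the parallel minor. But F–Ab–Cb is foreign: the diatonic ii on degree 2 is Fm, whereas Fdim comes from Eb minor. It is labeled ii°.

iv, ii°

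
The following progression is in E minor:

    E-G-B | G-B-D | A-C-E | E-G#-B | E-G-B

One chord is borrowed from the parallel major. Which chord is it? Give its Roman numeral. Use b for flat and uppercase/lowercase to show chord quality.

I

The diatonic triads in E minor (with V from harmonic minor) are Em, F#dim, G, Am, B, C, D. Of the given chords, E–G–B = Em, G–B–D = G and A–C–E = Am are diatonic. But E–G#–B is foreign: the diatonic i on degree 1 is Em, whereas E comes from E major. It is labeled I.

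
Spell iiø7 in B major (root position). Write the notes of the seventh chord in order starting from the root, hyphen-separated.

The root, C#, is scale degree 2 — the same note in B major and B minor; only the chord quality changes. Stacking thirds in B minor on C# gives C#–E–G–B.

C#-E-G-B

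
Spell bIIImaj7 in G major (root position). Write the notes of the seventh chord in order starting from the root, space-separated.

Bb D F A

bIIImaj7 is built on the lowered scale degree 3. In G major degree 3 is B; lowered it becomes Bb. Building the major-seventh chord from the parallel minor on Bb: Bb–D–F–A.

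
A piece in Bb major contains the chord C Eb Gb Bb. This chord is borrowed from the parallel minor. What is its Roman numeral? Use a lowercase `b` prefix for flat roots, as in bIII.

C is scale degree 2 in Bb major. The diatonic chord on degree 2 would be Cm (ii), but C–Eb–Gb–Bb is the half-diminished-seventh chord from Bb minor. As a borrowed chord it is labeled iiø7.

iiø7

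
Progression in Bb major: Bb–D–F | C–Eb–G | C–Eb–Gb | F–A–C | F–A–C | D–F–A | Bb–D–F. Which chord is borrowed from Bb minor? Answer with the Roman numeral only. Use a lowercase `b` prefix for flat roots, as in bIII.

In Bb major the diatonic chords are Bb, Cm, Dm, Eb, F, Gm, Adim. Of the given chords, Bb–D–F = Bb, C–Eb–G = Cm, F–A–C = F and D–F–A = Dm are diatonic. C–Eb–Gb doesn't fit — on degree 2 Bb major would have Cm (ii). Cdim is the degree-2 chord of Bb minor, so it is the borrowed ii°.

ii°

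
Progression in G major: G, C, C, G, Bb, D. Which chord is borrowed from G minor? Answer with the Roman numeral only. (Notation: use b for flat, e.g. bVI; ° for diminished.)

bIII

The diatonic triads in G major are G, Am, Bm, C, D, Em, F#dim. Of the given chords, G, C and D are diatonic. Bb (Bb–D–F) doesn't fit — on degree 3 G major would have Bm (iii). Bb is the degree-3 chord of G minor, so it is the borrowed bIII.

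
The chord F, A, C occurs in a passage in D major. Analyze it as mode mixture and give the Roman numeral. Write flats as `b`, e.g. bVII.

bIII

The root F is the lowered 3rd scale degree — diatonically D major has F# there. Diatonically D major has F#m (iii) on that degree; F–A–C is instead the major chord native to D minor, so it takes the label bIII.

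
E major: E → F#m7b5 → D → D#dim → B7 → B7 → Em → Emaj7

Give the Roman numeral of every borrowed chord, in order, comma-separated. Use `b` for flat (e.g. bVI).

In E major the diatonic chords are E, F#m, G#m, A, B, C#m, D#dim. E, D#dim, B7 and Emaj7 are all diatonic. But F#m7b5 (F#–A–C–E) is foreign: the diatonic ii on degree 2 is F#m, whereas F#m7b5 comes from E minor. It is labeled iiø7. D (D–F#–A) doesn't fit — on degree 7 E major would have D#dim (vii°). D is the degree-7 chord of E minor, so it is the borrowed bVII. But Em (E–G–B) is foreign: the diatonic I on degree 1 is E, whereas Em comes from E minor. It is labeled i.

iiø7, bVII, i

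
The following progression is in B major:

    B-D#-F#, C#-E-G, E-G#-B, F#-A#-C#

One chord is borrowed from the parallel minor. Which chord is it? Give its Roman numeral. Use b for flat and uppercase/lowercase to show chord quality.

ii°

B major has the diatonic set B, C#m, D#m, E, F#, G#m, A#dim. B–D#–F# = B, E–G#–B = E and F#–A#–C# = F# all belong to that set. C#–E–G is not: scale degree 2 in B major carries C#m (ii). In B minor the chord on that degree is C#dim, so here it functions as ii°, borrowed from the parallel minor.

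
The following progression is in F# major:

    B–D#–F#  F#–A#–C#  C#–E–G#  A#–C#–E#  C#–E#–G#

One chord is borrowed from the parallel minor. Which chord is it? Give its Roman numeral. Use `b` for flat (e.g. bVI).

v

F# major has the diatonic set F#, G#m, A#m, B, C#, D#m, E#dim. Of the given chords, B–D#–F# = B, F#–A#–C# = F#, A#–C#–E# = A#m and C#–E#–G# = C# are diatonic. But C#–E–G# is foreign: the diatonic V on degree 5 is C#, whereas C#m comes from F# minor. It is labeled v.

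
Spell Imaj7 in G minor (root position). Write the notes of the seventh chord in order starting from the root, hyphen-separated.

G-B-D-F#

The root, G, is scale degree 1 — the same note in G minor and G major; only the chord quality changes. In G major the chord on G is G–B–D–F#.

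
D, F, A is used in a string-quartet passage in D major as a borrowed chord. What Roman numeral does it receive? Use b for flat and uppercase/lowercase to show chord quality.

D is scale degree 1 in D major. Diatonically D major has D (I) on that degree; D–F–A is instead the minor chord native to D minor, so it takes the label i.

i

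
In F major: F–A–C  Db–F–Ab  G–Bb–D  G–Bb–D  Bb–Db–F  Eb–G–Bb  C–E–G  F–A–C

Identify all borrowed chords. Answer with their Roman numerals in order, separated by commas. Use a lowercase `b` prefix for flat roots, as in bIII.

bVI, iv, bVII

The diatonic triads in F major are F, Gm, Am, Bb, C, Dm, Edim. F–A–C = F, G–Bb–D = Gm and C–E–G = C are all diatonic. Db–F–Ab is not: scale degree 6 in F major carries Dm (vi). In F minor the chord on that degree is Db, so here it functions as bVI, borrowed from the parallel minor. Bb–Db–F is not: scale degree 4 in F major carries Bb (IV). In F minor the chord on that degree is Bbm, so here it functions as iv, borrowed from the parallel minor. But Eb–G–Bb is foreign: the diatonic vii° on degree 7 is Edim, whereas Eb comes from F minor. It is labeled bVII.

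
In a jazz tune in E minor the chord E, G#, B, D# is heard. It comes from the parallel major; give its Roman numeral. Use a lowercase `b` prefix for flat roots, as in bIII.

Imaj7

The root E is the diatonic 1st degree of E minor; the borrowing shows in the chord quality. E–G#–B–D# is a major-seventh chord — the form found in E major, not the diatonic i (Em). Borrowed into E minor it is written Imaj7.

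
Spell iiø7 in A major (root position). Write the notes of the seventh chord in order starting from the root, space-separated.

B D F A

iiø7 is built on scale degree 2, which is B in both A major and its parallel. Building the half-diminished-seventh chord from the parallel minor on B: B–D–F–A.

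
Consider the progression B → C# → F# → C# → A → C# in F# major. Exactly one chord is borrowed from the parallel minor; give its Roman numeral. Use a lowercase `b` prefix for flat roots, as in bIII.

bIII

F# major has the diatonic set F#, G#m, A#m, B, C#, D#m, E#dim. Of the given chords, B, C# and F# are diatonic. But A (A–C#–E) is foreign: the diatonic iii on degree 3 is A#m, whereas A comes from F# minor. It is labeled bIII.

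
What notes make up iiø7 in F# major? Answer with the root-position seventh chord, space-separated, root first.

The root, G#, is scale degree 2 — the same note in F# major and F# minor; only the chord quality changes. Building the half-diminished-seventh chord from the parallel minor on G#: G#–B–D–F#.

G# B D F#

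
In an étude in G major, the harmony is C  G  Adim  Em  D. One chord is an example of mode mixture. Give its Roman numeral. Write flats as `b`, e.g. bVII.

In G major the diatonic chords are G, Am, Bm, C, D, Em, F#dim. Of the given chords, C, G, Em and D are diatonic. But Adim (A–C–Eb) is foreign: the diatonic ii on degree 2 is Am, whereas Adim comes from G minor. It is labeled ii°.

ii°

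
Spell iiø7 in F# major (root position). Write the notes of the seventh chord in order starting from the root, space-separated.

The root, G#, is scale degree 2 — the same note in F# major and F# minor; only the chord quality changes. Building the half-diminished-seventh chord from the parallel minor on G#: G#–B–D–F#.

G# B D F#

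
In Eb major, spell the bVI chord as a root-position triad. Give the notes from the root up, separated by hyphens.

Scale degree 6 in Eb major is C. bVI uses the lowered form, Cb, taken from Eb minor. Building the major chord from the parallel minor on Cb: Cb–Eb–Gb.

Cb-Eb-Gb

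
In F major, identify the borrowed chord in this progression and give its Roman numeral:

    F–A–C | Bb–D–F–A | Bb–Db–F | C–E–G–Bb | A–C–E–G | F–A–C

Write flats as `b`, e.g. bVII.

iv

The diatonic triads in F major are F, Gm, Am, Bb, C, Dm, Edim. Of the given chords, F–A–C = F, Bb–D–F–A = Bbmaj7, C–E–G–Bb = C7 and A–C–E–G = Am7 are diatonic. Bb–Db–F is not: scale degree 4 in F major carries Bb (IV). In F minor the chord on that degree is Bbm, so here it functions as iv, borrowed from the parallel minor.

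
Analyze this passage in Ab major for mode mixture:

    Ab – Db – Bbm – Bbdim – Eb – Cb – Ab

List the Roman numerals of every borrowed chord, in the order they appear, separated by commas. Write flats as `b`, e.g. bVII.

ii°, bIII

Ab major has the diatonic set Ab, Bbm, Cm, Db, Eb, Fm, Gdim. Ab, Db, Bbm and Eb all belong to that set. Bbdim (Bb–Db–Fb) is not: scale degree 2 in Ab major carries Bbm (ii). In Ab minor the chord on that degree is Bbdim, so here it functions as ii°, borrowed from the parallel minor. Cb (Cb–Eb–Gb) doesn't fit — on degree 3 Ab major would have Cm (iii). Cb is the degree-3 chord of Ab minor, so it is the borrowed bIII.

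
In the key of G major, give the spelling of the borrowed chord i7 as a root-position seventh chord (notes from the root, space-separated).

i7 is built on scale degree 1, which is G in both G major and its parallel. Building the minor-seventh chord from the parallel minor on G: G–Bb–D–F.

G Bb D F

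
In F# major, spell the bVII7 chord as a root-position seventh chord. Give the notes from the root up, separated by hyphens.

Scale degree 7 in F# major is E#. bVII7 uses the lowered form, E, taken from F# minor. In F# minor the chord on E is E–G#–B–D.

E-G#-B-D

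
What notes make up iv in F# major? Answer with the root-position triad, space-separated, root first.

B D F#

The root, B, is scale degree 4 — the same note in F# major and F# minor; only the chord quality changes. Stacking thirds in F# minor on B gives B–D–F#.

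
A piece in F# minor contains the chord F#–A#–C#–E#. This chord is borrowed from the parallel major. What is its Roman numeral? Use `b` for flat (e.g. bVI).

F# is scale degree 1 in F# minor. Diatonically F# minor has F#m (i) on that degree; F#–A#–C#–E# is instead the major-seventh chord native to F# major, so it takes the label Imaj7.

Imaj7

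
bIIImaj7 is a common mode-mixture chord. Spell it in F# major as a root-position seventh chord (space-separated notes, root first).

Scale degree 3 in F# major is A#. bIIImaj7 uses the lowered form, A, taken from F# minor. Building the major-seventh chord from the parallel minor on A: A–C#–E–G#.

A C# E G#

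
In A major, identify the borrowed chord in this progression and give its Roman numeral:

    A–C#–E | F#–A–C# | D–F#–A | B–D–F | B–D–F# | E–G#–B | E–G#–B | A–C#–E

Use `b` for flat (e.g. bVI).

A major has the diatonic set A, Bm, C#m, D, E, F#m, G#dim. A–C#–E = A, F#–A–C# = F#m, D–F#–A = D, B–D–F# = Bm and E–G#–B = E all belong to that set. B–D–F doesn't fit — on degree 2 A major would have Bm (ii). Bdim is the degree-2 chord of A minor, so it is the borrowed ii°.

ii°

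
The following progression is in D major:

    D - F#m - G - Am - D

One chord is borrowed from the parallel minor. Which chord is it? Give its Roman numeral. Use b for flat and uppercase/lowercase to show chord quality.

v

In D major the diatonic chords are D, Em, F#m, G, A, Bm, C#dim. D, F#m and G are all diatonic. But Am (A–C–E) is foreign: the diatonic V on degree 5 is A, whereas Am comes from D minor. It is labeled v.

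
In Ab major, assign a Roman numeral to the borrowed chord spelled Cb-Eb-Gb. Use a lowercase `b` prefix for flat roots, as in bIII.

bIII

In Ab major scale degree 3 is C; Cb is its lowered form, from Ab minor. The diatonic chord on degree 3 would be Cm (iii), but Cb–Eb–Gb is the major chord from Ab minor. As a borrowed chord it is labeled bIII.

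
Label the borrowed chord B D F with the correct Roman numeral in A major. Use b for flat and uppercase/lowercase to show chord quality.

ii°

The root B is the diatonic 2nd degree of A major; the borrowing shows in the chord quality. Diatonically A major has Bm (ii) on that degree; B–D–F is instead the diminished chord native to A minor, so it takes the label ii°.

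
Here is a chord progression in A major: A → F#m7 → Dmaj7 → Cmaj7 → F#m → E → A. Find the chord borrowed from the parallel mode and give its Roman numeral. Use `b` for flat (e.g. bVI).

bIIImaj7

The diatonic triads in A major are A, Bm, C#m, D, E, F#m, G#dim. A, F#m7, Dmaj7, F#m and E all belong to that set. But Cmaj7 (C–E–G–B) is foreign: the diatonic iii on degree 3 is C#m, whereas Cmaj7 comes from A minor. It is labeled bIIImaj7.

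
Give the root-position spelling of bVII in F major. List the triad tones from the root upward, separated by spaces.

bVII is built on the lowered scale degree 7. In F major degree 7 is E; lowered it becomes Eb. Building the major chord from the parallel minor on Eb: Eb–G–Bb.

Eb G Bb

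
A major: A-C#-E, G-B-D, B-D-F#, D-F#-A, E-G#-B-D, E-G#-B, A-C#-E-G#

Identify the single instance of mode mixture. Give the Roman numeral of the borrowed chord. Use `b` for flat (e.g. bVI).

In A major the diatonic chords are A, Bm, C#m, D, E, F#m, G#dim. A–C#–E = A, B–D–F# = Bm, D–F#–A = D, E–G#–B–D = E7, E–G#–B = E and A–C#–E–G# = Amaj7 are all diatonic. G–B–D is not: scale degree 7 in A major carries G#dim (vii°). In A minor the chord on that degree is G, so here it functions as bVII, borrowed from the parallel minor.

bVII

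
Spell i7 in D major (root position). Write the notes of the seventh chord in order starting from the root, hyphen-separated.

D-F-A-C

i7 is built on scale degree 1, which is D in both D major and its parallel. Building the minor-seventh chord from the parallel minor on D: D–F–A–C.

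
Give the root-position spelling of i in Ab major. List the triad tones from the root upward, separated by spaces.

Ab Cb Eb

i is built on scale degree 1, which is Ab in both Ab major and its parallel. Stacking thirds in Ab minor on Ab gives Ab–Cb–Eb.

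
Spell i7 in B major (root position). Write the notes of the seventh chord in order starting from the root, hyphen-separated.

B-D-F#-A

The root, B, is scale degree 1 — the same note in B major and B minor; only the chord quality changes. In B minor the chord on B is B–D–F#–A.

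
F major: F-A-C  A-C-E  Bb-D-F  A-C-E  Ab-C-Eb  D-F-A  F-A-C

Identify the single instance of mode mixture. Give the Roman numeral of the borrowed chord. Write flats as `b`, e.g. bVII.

bIII

In F major the diatonic chords are F, Gm, Am, Bb, C, Dm, Edim. F–A–C = F, A–C–E = Am, Bb–D–F = Bb and D–F–A = Dm all belong to that set. Ab–C–Eb is not: scale degree 3 in F major carries Am (iii). In F minor the chord on that degree is Ab, so here it functions as bIII, borrowed from the parallel minor.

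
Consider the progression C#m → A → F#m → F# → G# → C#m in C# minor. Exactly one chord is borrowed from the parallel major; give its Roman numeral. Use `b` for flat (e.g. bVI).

C# minor has the diatonic set C#m, D#dim, E, F#m, G#, A, B (with V from harmonic minor). Of the given chords, C#m, A, F#m and G# are diatonic. F# (F#–A#–C#) doesn't fit — on degree 4 C# minor would have F#m (iv). F# is the degree-4 chord of C# major, so it is the borrowed IV.

IV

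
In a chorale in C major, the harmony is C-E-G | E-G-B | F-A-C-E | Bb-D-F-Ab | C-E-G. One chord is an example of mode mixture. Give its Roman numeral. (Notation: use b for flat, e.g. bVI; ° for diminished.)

C major has the diatonic set C, Dm, Em, F, G, Am, Bdim. C–E–G = C, E–G–B = Em and F–A–C–E = Fmaj7 all belong to that set. Bb–D–F–Ab doesn't fit — on degree 7 C major would have Bdim (vii°). Bb7 is the degree-7 chord of C minor, so it is the borrowed bVII7.

bVII7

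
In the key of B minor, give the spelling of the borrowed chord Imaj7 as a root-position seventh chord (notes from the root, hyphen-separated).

B-D#-F#-A#

The root, B, is scale degree 1 — the same note in B minor and B major; only the chord quality changes. Stacking thirds in B major on B gives B–D#–F#–A#.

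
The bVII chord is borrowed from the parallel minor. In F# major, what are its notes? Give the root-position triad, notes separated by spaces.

E G# B

bVII is built on the lowered scale degree 7. In F# major degree 7 is E#; lowered it becomes E. Building the major chord from the parallel minor on E: E–G#–B.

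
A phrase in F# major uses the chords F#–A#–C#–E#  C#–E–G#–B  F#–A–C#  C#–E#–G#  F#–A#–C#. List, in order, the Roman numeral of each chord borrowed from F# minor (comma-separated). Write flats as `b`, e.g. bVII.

v7, i

F# major has the diatonic set F#, G#m, A#m, B, C#, D#m, E#dim. F#–A#–C#–E# = F#maj7, C#–E#–G# = C# and F#–A#–C# = F# all belong to that set. But C#–E–G#–B is foreign: the diatonic V on degree 5 is C#, whereas C#m7 comes from F# minor. It is labeled v7. F#–A–C# doesn't fit — on degree 1 F# major would have F# (I). F#m is the degree-1 chord of F# minor, so it is the borrowed i.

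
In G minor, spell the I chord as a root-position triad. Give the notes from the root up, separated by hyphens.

The root, G, is scale degree 1 — the same note in G minor and G major; only the chord quality changes. Stacking thirds in G major on G gives G–B–D.

G-B-D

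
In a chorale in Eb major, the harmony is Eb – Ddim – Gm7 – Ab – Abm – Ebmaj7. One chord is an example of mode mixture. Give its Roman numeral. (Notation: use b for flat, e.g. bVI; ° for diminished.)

iv

In Eb major the diatonic chords are Eb, Fm, Gm, Ab, Bb, Cm, Ddim. Eb, Ddim, Gm7, Ab and Ebmaj7 all belong to that set. But Abm (Ab–Cb–Eb) is foreign: the diatonic IV on degree 4 is Ab, whereas Abm comes from Eb minor. It is labeled iv.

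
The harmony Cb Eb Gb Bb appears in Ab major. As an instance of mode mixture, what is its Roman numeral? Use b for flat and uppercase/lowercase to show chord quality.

In Ab major scale degree 3 is C; Cb is its lowered form, from Ab minor. The diatonic chord on degree 3 would be Cm (iii), but Cb–Eb–Gb–Bb is the major-seventh chord from Ab minor. As a borrowed chord it is labeled bIIImaj7.

bIIImaj7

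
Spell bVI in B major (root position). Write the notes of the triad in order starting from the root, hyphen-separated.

Scale degree 6 in B major is G#. bVI uses the lowered form, G, taken from B minor. Building the major chord from the parallel minor on G: G–B–D.

G-B-D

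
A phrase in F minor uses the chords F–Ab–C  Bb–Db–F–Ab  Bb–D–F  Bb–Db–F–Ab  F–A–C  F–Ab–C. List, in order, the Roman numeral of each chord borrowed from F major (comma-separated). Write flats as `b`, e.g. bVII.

IV, I

F minor has the diatonic set Fm, Gdim, Ab, Bbm, C, Db, Eb (with V from harmonic minor). F–Ab–C = Fm and Bb–Db–F–Ab = Bbm7 are both diatonic. But Bb–D–F is foreign: the diatonic iv on degree 4 is Bbm, whereas Bb comes from F major. It is labeled IV. F–A–C is not: scale degree 1 in F minor carries Fm (i). In F major the chord on that degree is F, so here it functions as I, borrowed from the parallel major.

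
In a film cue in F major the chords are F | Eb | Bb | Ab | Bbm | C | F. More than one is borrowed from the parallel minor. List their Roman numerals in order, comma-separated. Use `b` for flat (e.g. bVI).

F major has the diatonic set F, Gm, Am, Bb, C, Dm, Edim. Of the given chords, F, Bb and C are diatonic. Eb (Eb–G–Bb) doesn't fit — on degree 7 F major would have Edim (vii°). Eb is the degree-7 chord of F minor, so it is the borrowed bVII. But Ab (Ab–C–Eb) is foreign: the diatonic iii on degree 3 is Am, whereas Ab comes from F minor. It is labeled bIII. Bbm (Bb–Db–F) doesn't fit — on degree 4 F major would have Bb (IV). Bbm is the degree-4 chord of F minor, so it is the borrowed iv.

bVII, bIII, iv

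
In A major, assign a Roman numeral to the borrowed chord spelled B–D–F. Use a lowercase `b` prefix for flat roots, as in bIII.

B is scale degree 2 in A major. Diatonically A major has Bm (ii) on that degree; B–D–F is instead the diminished chord native to A minor, so it takes the label ii°.

ii°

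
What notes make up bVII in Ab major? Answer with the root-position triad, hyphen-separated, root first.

Gb-Bb-Db

Scale degree 7 in Ab major is G. bVII uses the lowered form, Gb, taken from Ab minor. Building the major chord from the parallel minor on Gb: Gb–Bb–Db.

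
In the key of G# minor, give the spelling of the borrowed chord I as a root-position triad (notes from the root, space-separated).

G# B# D#

The root, G#, is scale degree 1 — the same note in G# minor and G# major; only the chord quality changes. In G# major the chord on G# is G#–B#–D#.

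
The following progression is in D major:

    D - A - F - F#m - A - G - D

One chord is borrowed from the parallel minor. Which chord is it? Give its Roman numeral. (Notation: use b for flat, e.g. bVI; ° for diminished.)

The diatonic triads in D major are D, Em, F#m, G, A, Bm, C#dim. D, A, F#m and G are all diatonic. But F (F–A–C) is foreign: the diatonic iii on degree 3 is F#m, whereas F comes from D minor. It is labeled bIII.

bIII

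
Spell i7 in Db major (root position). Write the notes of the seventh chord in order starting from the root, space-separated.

Db Fb Ab Cb

i7 is built on scale degree 1, which is Db in both Db major and its parallel. Stacking thirds in Db minor on Db gives Db–Fb–Ab–Cb.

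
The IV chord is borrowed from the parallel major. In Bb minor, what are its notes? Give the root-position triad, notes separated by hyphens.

IV is built on scale degree 4, which is Eb in both Bb minor and its parallel. Building the major chord from the parallel major on Eb: Eb–G–Bb.

Eb-G-Bb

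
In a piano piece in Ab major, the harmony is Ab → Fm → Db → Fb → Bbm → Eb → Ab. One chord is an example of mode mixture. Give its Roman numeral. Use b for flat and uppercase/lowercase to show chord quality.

bVI

In Ab major the diatonic chords are Ab, Bbm, Cm, Db, Eb, Fm, Gdim. Of the given chords, Ab, Fm, Db, Bbm and Eb are diatonic. But Fb (Fb–Ab–Cb) is foreign: the diatonic vi on degree 6 is Fm, whereas Fb comes from Ab minor. It is labeled bVI.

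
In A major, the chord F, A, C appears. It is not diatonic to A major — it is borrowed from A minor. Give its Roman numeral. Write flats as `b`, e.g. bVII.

In A major scale degree 6 is F#; F is its lowered form, from A minor. Diatonically A major has F#m (vi) on that degree; F–A–C is instead the major chord native to A minor, so it takes the label bVI.

bVI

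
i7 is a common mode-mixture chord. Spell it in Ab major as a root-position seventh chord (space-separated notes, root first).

The root, Ab, is scale degree 1 — the same note in Ab major and Ab minor; only the chord quality changes. In Ab minor the chord on Ab is Ab–Cb–Eb–Gb.

Ab Cb Eb Gb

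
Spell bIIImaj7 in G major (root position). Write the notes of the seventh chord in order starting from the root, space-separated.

Bb D F A

The root of bIIImaj7 is the lowered 3rd degree: B becomes Bb. In G minor the chord on Bb is Bb–D–F–A.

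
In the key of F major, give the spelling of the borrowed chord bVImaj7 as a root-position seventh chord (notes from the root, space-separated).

Db F Ab C

bVImaj7 is built on the lowered scale degree 6. In F major degree 6 is D; lowered it becomes Db. Stacking thirds in F minor on Db gives Db–F–Ab–C.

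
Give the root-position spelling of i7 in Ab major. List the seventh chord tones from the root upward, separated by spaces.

i7 is built on scale degree 1, which is Ab in both Ab major and its parallel. Stacking thirds in Ab minor on Ab gives Ab–Cb–Eb–Gb.

Ab Cb Eb Gb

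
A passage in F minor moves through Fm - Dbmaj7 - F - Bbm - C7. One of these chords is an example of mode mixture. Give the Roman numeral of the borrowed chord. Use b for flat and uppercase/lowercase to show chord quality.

I

The diatonic triads in F minor (with V from harmonic minor) are Fm, Gdim, Ab, Bbm, C, Db, Eb. Of the given chords, Fm, Dbmaj7, Bbm and C7 are diatonic. But F (F–A–C) is foreign: the diatonic i on degree 1 is Fm, whereas F comes from F major. It is labeled I.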